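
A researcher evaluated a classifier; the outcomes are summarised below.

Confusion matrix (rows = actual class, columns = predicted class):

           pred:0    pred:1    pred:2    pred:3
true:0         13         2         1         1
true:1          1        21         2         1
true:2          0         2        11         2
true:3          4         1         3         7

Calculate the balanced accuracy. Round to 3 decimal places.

0.701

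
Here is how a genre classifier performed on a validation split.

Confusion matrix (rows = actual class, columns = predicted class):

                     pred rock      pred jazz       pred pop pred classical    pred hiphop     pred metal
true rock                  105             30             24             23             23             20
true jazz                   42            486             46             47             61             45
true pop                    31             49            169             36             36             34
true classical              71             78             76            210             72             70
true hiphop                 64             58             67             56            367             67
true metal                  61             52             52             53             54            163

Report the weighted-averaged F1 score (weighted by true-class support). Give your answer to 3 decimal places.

0.502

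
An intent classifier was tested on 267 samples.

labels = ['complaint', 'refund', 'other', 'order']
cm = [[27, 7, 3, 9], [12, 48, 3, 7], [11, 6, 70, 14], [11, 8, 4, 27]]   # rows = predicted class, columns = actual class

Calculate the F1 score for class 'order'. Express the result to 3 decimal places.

0.505

F1 score = 2·TP/(2·TP+FP+FN).
order: TP=27, FP=11+8+4=23, FN=9+7+14=30 → 54/107 = 0.5047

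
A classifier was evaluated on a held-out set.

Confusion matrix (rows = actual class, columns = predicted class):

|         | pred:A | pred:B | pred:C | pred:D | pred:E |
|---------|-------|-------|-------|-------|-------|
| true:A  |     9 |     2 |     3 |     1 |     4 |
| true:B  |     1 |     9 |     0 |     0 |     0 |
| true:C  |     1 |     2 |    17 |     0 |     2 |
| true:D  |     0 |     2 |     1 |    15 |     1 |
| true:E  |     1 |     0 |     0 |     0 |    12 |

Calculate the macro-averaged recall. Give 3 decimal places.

Per-class recall (TP/(TP+FN)):
  A: TP=9, FN=2+3+1+4=10 → 9/19 = 0.4737
  B: TP=9, FN=1+0+0+0=1 → 9/10 = 0.9000
  C: TP=17, FN=1+2+0+2=5 → 17/22 = 0.7727
  D: TP=15, FN=0+2+1+1=4 → 15/19 = 0.7895
  E: TP=12, FN=1+0+0+0=1 → 12/13 = 0.9231
Macro-recall = mean = (0.4737 + 0.9000 + 0.7727 + 0.7895 + 0.9231) / 5 = 0.772

0.772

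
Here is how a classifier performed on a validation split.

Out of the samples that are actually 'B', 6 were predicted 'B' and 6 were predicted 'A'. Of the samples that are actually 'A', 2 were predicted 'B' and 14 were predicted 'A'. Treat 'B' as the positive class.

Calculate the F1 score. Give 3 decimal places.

0.600

Precision = TP/(TP+FP) = 6/8 = 0.7500
Recall = TP/(TP+FN) = 6/12 = 0.5000
F1 = 2·TP/(2·TP+FP+FN) = 12/20 = 0.600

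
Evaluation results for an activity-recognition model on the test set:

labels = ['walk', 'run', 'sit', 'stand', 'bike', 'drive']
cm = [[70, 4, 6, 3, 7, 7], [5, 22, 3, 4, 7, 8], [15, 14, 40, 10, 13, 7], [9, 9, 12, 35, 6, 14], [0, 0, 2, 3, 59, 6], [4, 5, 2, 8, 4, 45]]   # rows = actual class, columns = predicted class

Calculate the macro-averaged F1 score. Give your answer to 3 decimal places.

Per-class F1 score (2·TP/(2·TP+FP+FN)):
  walk: TP=70, FP=5+15+9+0+4=33, FN=4+6+3+7+7=27 → 140/200 = 0.7000
  run: TP=22, FP=4+14+9+0+5=32, FN=5+3+4+7+8=27 → 44/103 = 0.4272
  sit: TP=40, FP=6+3+12+2+2=25, FN=15+14+10+13+7=59 → 80/164 = 0.4878
  stand: TP=35, FP=3+4+10+3+8=28, FN=9+9+12+6+14=50 → 70/148 = 0.4730
  bike: TP=59, FP=7+7+13+6+4=37, FN=0+0+2+3+6=11 → 118/166 = 0.7108
  drive: TP=45, FP=7+8+7+14+6=42, FN=4+5+2+8+4=23 → 90/155 = 0.5806
Macro-F1 score = mean = (0.7000 + 0.4272 + 0.4878 + 0.4730 + 0.7108 + 0.5806) / 6 = 0.563

0.563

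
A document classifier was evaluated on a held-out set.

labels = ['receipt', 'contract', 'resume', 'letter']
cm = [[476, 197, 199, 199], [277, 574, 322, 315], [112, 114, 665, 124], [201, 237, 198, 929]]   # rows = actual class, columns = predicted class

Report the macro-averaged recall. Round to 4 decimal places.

0.5197

Per-class recall (TP/(TP+FN)):
  receipt: TP=476, FN=197+199+199=595 → 476/1071 = 0.44444
  contract: TP=574, FN=277+322+315=914 → 574/1488 = 0.38575
  resume: TP=665, FN=112+114+124=350 → 665/1015 = 0.65517
  letter: TP=929, FN=201+237+198=636 → 929/1565 = 0.59361
Macro-recall = mean = (0.44444 + 0.38575 + 0.65517 + 0.59361) / 4 = 0.5197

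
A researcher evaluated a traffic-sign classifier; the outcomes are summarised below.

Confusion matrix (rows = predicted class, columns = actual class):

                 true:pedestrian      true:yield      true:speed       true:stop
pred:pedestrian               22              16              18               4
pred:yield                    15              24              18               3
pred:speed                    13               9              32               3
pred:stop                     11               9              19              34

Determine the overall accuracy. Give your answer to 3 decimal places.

Accuracy = trace / total = (22+24+32+34=112) / 250 = 112/250 = 0.448

0.448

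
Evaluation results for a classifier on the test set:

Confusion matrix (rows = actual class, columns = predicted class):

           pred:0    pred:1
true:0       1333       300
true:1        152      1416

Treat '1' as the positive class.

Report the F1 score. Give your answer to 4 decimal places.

0.8624

Precision = TP/(TP+FP) = 1416/1716 = 0.8252
Recall = TP/(TP+FN) = 1416/1568 = 0.9031
F1 = 2·TP/(2·TP+FP+FN) = 2832/3284 = 0.8624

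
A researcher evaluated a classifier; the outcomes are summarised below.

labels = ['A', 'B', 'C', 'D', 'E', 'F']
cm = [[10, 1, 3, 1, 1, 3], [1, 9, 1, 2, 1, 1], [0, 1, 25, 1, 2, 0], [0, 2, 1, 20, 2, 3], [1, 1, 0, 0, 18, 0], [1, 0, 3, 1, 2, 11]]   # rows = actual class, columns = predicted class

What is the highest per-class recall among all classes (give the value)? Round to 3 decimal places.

Per-class recall (TP/(TP+FN)):
  A: TP=10, FN=1+3+1+1+3=9 → 10/19 = 0.5263
  B: TP=9, FN=1+1+2+1+1=6 → 9/15 = 0.6000
  C: TP=25, FN=0+1+1+2+0=4 → 25/29 = 0.8621
  D: TP=20, FN=0+2+1+2+3=8 → 20/28 = 0.7143
  E: TP=18, FN=1+1+0+0+0=2 → 18/20 = 0.9000
  F: TP=11, FN=1+0+3+1+2=7 → 11/18 = 0.6111
Highest is class 'E' with recall = 0.900.

0.900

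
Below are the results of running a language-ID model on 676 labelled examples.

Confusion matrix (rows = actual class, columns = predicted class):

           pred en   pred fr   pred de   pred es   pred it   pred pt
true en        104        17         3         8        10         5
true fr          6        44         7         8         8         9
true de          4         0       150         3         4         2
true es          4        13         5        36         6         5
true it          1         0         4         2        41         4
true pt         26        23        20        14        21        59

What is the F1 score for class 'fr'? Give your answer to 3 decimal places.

0.492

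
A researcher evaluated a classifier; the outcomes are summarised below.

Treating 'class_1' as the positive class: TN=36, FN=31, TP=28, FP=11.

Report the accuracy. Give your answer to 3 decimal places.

0.604

Accuracy = (TP+TN)/N = (28+36)/106 = 0.604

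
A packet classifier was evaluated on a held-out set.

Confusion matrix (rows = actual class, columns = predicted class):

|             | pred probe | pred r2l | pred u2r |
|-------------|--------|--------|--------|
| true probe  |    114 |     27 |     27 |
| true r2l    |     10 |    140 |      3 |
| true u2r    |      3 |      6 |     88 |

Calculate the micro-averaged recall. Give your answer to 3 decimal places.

0.818

Micro-averaging pools counts across classes: ΣTP=342, ΣFP=76, ΣFN=76.
Micro-recall = TP/(TP+FN) on pooled counts = 0.818 (equals overall accuracy in single-label multiclass).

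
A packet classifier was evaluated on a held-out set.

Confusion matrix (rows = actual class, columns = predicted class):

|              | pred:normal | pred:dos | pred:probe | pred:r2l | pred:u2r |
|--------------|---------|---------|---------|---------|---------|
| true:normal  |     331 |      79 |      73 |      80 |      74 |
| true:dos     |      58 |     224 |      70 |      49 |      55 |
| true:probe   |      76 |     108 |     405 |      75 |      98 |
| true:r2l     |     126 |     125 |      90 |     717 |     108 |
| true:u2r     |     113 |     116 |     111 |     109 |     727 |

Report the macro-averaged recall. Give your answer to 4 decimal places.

Per-class recall (TP/(TP+FN)):
  normal: TP=331, FN=79+73+80+74=306 → 331/637 = 0.51962
  dos: TP=224, FN=58+70+49+55=232 → 224/456 = 0.49123
  probe: TP=405, FN=76+108+75+98=357 → 405/762 = 0.53150
  r2l: TP=717, FN=126+125+90+108=449 → 717/1166 = 0.61492
  u2r: TP=727, FN=113+116+111+109=449 → 727/1176 = 0.61820
Macro-recall = mean = (0.51962 + 0.49123 + 0.53150 + 0.61492 + 0.61820) / 5 = 0.5551

0.5551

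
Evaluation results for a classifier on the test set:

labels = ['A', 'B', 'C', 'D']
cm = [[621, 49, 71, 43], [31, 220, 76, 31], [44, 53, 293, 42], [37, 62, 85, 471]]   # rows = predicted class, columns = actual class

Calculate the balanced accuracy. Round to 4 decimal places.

Balanced accuracy = mean of per-class recall.
  A: recall = 621/733 = 0.84720
  B: recall = 220/384 = 0.57292
  C: recall = 293/525 = 0.55810
  D: recall = 471/587 = 0.80239
Mean = (0.84720 + 0.57292 + 0.55810 + 0.80239) / 4 = 0.6952

0.6952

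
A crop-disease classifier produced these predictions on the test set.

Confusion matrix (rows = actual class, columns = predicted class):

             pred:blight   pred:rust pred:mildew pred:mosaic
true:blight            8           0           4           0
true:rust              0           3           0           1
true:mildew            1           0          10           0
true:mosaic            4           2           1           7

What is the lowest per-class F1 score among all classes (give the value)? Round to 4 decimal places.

0.6364

Per-class F1 score (2·TP/(2·TP+FP+FN)):
  blight: TP=8, FP=0+1+4=5, FN=0+4+0=4 → 16/25 = 0.64000
  rust: TP=3, FP=0+0+2=2, FN=0+0+1=1 → 6/9 = 0.66667
  mildew: TP=10, FP=4+0+1=5, FN=1+0+0=1 → 20/26 = 0.76923
  mosaic: TP=7, FP=0+1+0=1, FN=4+2+1=7 → 14/22 = 0.63636
Lowest is class 'mosaic' with F1 score = 0.6364.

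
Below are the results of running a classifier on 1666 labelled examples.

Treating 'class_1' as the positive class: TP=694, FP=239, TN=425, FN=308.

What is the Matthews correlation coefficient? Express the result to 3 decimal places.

0.328

MCC = (TP·TN − FP·FN) / √((TP+FP)(TP+FN)(TN+FP)(TN+FN))
Numerator = 694·425 − 239·308 = 221338
Denominator = √(933·1002·664·733) = √455010500592 = 674544.6617
MCC = 221338 / 674544.6617 = 0.328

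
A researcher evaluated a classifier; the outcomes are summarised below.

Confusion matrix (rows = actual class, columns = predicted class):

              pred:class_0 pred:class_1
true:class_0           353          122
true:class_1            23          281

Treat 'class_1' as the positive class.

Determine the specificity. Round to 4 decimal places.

0.7432

Specificity = TN/(TN+FP) = 353/(353+122) = 0.7432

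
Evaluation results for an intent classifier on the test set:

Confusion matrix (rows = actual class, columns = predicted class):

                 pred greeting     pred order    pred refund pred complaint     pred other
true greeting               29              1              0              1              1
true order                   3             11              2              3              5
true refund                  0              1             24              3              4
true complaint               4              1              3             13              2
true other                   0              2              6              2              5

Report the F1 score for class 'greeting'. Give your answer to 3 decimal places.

One-vs-rest for 'greeting': TP = diagonal; FP = other classes predicted 'greeting'; FN = 'greeting' predicted as other.
F1 score = 2·TP/(2·TP+FP+FN).
greeting: TP=29, FP=3+0+4+0=7, FN=1+0+1+1=3 → 58/68 = 0.8529

0.853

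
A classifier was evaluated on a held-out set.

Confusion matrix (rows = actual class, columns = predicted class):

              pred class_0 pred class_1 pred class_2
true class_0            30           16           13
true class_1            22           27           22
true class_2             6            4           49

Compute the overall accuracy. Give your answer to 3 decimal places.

0.561

Accuracy = trace / total = (30+27+49=106) / 189 = 106/189 = 0.561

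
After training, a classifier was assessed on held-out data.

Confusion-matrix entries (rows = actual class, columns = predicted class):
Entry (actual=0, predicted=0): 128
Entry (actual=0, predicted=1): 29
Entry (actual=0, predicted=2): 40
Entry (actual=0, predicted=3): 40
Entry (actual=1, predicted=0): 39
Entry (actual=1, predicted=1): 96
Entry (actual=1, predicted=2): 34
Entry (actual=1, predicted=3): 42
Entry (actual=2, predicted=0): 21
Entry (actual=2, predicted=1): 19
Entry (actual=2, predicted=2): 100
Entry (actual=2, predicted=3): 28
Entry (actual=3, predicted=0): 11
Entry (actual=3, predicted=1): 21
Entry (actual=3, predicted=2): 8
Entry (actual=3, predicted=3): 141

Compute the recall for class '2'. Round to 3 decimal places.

Treat '2' as positive and all other classes as negative.
recall = TP/(TP+FN).
2: TP=100, FN=21+19+28=68 → 100/168 = 0.5952

0.595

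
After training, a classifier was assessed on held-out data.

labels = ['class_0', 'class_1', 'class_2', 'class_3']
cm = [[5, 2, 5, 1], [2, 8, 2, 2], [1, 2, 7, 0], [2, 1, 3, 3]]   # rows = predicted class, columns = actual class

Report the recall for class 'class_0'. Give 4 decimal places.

Treat 'class_0' as positive and all other classes as negative.
recall = TP/(TP+FN).
class_0: TP=5, FN=2+1+2=5 → 5/10 = 0.50000

0.5000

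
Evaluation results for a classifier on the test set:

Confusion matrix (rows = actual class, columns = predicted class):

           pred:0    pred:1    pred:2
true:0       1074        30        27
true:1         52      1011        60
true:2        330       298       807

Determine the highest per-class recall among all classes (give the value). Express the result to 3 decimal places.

0.950

Per-class recall (TP/(TP+FN)):
  0: TP=1074, FN=30+27=57 → 1074/1131 = 0.9496
  1: TP=1011, FN=52+60=112 → 1011/1123 = 0.9003
  2: TP=807, FN=330+298=628 → 807/1435 = 0.5624
Highest is class '0' with recall = 0.950.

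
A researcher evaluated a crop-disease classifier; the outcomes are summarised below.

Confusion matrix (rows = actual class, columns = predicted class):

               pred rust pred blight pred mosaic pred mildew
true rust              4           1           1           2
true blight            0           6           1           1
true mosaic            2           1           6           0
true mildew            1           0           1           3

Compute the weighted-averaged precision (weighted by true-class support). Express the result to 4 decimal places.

Per-class precision (TP/(TP+FP)):
  rust: TP=4, FP=0+2+1=3 → 4/7 = 0.57143
  blight: TP=6, FP=1+1+0=2 → 6/8 = 0.75000
  mosaic: TP=6, FP=1+1+1=3 → 6/9 = 0.66667
  mildew: TP=3, FP=2+1+0=3 → 3/6 = 0.50000
Weighted-precision = Σ (supportᵢ/N)·precisionᵢ with N=30: (8/30)·0.57143 + (8/30)·0.75000 + (9/30)·0.66667 + (5/30)·0.50000 = 0.6357

0.6357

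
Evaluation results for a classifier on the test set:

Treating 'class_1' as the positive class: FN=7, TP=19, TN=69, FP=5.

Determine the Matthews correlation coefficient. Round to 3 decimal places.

MCC = (TP·TN − FP·FN) / √((TP+FP)(TP+FN)(TN+FP)(TN+FN))
Numerator = 19·69 − 5·7 = 1276
Denominator = √(24·26·74·76) = √3509376 = 1873.3329
MCC = 1276 / 1873.3329 = 0.681

0.681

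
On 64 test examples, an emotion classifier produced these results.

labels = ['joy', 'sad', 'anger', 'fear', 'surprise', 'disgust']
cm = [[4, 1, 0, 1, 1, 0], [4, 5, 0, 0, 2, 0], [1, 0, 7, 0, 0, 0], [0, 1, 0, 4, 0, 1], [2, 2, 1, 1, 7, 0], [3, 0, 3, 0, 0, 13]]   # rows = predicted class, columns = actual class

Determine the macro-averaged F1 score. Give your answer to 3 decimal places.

0.614

Per-class F1 score (2·TP/(2·TP+FP+FN)):
  joy: TP=4, FP=1+0+1+1+0=3, FN=4+1+0+2+3=10 → 8/21 = 0.3810
  sad: TP=5, FP=4+0+0+2+0=6, FN=1+0+1+2+0=4 → 10/20 = 0.5000
  anger: TP=7, FP=1+0+0+0+0=1, FN=0+0+0+1+3=4 → 14/19 = 0.7368
  fear: TP=4, FP=0+1+0+0+1=2, FN=1+0+0+1+0=2 → 8/12 = 0.6667
  surprise: TP=7, FP=2+2+1+1+0=6, FN=1+2+0+0+0=3 → 14/23 = 0.6087
  disgust: TP=13, FP=3+0+3+0+0=6, FN=0+0+0+1+0=1 → 26/33 = 0.7879
Macro-F1 score = mean = (0.3810 + 0.5000 + 0.7368 + 0.6667 + 0.6087 + 0.7879) / 6 = 0.614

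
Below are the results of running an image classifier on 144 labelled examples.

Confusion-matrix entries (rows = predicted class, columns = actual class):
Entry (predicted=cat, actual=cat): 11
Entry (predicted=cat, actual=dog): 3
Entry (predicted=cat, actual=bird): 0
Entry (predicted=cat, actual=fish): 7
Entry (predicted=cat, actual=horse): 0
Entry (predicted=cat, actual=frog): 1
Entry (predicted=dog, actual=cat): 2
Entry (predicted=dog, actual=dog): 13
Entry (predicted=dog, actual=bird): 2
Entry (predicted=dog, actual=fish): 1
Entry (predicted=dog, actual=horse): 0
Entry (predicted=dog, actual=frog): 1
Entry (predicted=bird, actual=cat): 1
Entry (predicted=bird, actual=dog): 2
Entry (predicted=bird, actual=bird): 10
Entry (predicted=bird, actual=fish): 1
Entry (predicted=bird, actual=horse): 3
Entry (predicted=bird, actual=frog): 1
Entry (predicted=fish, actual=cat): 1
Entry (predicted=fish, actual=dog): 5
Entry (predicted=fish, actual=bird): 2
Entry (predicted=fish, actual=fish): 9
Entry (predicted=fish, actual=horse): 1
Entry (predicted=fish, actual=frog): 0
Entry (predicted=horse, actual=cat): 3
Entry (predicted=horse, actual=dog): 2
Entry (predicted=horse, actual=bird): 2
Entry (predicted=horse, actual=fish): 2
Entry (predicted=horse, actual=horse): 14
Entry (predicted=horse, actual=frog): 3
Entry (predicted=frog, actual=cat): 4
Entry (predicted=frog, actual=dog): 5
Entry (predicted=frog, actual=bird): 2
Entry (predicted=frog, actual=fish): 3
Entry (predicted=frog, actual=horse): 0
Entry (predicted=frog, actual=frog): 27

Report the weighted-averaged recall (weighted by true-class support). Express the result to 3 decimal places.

0.583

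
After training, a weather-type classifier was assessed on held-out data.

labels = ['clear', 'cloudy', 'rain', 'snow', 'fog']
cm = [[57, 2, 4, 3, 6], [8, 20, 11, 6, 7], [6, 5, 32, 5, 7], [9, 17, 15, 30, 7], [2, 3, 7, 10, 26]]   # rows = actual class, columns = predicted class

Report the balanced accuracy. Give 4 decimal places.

Balanced accuracy = mean of per-class recall.
  clear: recall = 57/72 = 0.79167
  cloudy: recall = 20/52 = 0.38462
  rain: recall = 32/55 = 0.58182
  snow: recall = 30/78 = 0.38462
  fog: recall = 26/48 = 0.54167
Mean = (0.79167 + 0.38462 + 0.58182 + 0.38462 + 0.54167) / 5 = 0.5369

0.5369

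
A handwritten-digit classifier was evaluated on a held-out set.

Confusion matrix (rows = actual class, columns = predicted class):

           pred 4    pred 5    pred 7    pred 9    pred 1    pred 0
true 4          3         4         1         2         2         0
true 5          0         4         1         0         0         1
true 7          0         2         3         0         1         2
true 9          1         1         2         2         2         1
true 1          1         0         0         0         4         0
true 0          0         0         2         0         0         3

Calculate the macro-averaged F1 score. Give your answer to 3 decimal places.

Per-class F1 score (2·TP/(2·TP+FP+FN)):
  4: TP=3, FP=0+0+1+1+0=2, FN=4+1+2+2+0=9 → 6/17 = 0.3529
  5: TP=4, FP=4+2+1+0+0=7, FN=0+1+0+0+1=2 → 8/17 = 0.4706
  7: TP=3, FP=1+1+2+0+2=6, FN=0+2+0+1+2=5 → 6/17 = 0.3529
  9: TP=2, FP=2+0+0+0+0=2, FN=1+1+2+2+1=7 → 4/13 = 0.3077
  1: TP=4, FP=2+0+1+2+0=5, FN=1+0+0+0+0=1 → 8/14 = 0.5714
  0: TP=3, FP=0+1+2+1+0=4, FN=0+0+2+0+0=2 → 6/12 = 0.5000
Macro-F1 score = mean = (0.3529 + 0.4706 + 0.3529 + 0.3077 + 0.5714 + 0.5000) / 6 = 0.426

0.426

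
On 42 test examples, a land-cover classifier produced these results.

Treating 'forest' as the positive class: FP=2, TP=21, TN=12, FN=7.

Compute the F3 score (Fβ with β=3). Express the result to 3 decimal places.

0.764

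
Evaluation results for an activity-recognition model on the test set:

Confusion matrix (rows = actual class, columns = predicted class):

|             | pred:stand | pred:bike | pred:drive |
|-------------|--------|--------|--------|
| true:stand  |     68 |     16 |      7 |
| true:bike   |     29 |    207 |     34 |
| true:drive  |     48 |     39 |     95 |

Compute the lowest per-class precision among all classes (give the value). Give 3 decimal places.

Per-class precision (TP/(TP+FP)):
  stand: TP=68, FP=29+48=77 → 68/145 = 0.4690
  bike: TP=207, FP=16+39=55 → 207/262 = 0.7901
  drive: TP=95, FP=7+34=41 → 95/136 = 0.6985
Lowest is class 'stand' with precision = 0.469.

0.469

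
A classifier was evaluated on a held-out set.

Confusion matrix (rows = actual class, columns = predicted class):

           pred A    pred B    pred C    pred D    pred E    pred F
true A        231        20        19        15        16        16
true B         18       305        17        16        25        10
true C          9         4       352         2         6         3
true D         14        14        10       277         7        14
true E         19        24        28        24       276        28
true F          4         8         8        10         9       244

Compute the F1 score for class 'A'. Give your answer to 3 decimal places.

0.755

F1 score = 2·TP/(2·TP+FP+FN).
A: TP=231, FP=18+9+14+19+4=64, FN=20+19+15+16+16=86 → 462/612 = 0.7549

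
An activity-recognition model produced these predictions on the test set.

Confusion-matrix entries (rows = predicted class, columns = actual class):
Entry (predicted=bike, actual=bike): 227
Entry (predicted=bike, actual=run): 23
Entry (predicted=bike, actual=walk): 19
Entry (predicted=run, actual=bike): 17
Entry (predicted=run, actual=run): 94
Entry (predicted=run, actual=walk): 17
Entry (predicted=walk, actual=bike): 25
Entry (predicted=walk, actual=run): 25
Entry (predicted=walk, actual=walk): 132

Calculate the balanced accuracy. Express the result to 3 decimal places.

0.764

Balanced accuracy = mean of per-class recall.
  bike: recall = 227/269 = 0.8439
  run: recall = 94/142 = 0.6620
  walk: recall = 132/168 = 0.7857
Mean = (0.8439 + 0.6620 + 0.7857) / 3 = 0.764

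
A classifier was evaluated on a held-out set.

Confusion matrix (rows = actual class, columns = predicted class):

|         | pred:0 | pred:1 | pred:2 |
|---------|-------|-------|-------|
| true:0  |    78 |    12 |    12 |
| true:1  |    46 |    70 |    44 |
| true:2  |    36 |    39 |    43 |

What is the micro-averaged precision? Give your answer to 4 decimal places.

0.5026

Micro-averaging pools counts across classes: ΣTP=191, ΣFP=189, ΣFN=189.
Micro-precision = TP/(TP+FP) on pooled counts = 0.5026 (equals overall accuracy in single-label multiclass).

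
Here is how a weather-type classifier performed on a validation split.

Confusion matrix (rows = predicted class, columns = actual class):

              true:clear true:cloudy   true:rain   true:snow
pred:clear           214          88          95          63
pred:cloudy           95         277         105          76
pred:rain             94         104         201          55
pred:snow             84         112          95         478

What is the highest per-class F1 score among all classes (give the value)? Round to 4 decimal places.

Per-class F1 score (2·TP/(2·TP+FP+FN)):
  clear: TP=214, FP=88+95+63=246, FN=95+94+84=273 → 428/947 = 0.45195
  cloudy: TP=277, FP=95+105+76=276, FN=88+104+112=304 → 554/1134 = 0.48854
  rain: TP=201, FP=94+104+55=253, FN=95+105+95=295 → 402/950 = 0.42316
  snow: TP=478, FP=84+112+95=291, FN=63+76+55=194 → 956/1441 = 0.66343
Highest is class 'snow' with F1 score = 0.6634.

0.6634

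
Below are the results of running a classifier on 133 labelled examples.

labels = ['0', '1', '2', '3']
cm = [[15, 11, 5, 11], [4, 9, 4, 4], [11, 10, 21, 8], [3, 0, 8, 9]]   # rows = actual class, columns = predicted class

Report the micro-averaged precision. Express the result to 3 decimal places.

0.406

Micro-averaging pools counts across classes: ΣTP=54, ΣFP=79, ΣFN=79.
Micro-precision = TP/(TP+FP) on pooled counts = 0.406 (equals overall accuracy in single-label multiclass).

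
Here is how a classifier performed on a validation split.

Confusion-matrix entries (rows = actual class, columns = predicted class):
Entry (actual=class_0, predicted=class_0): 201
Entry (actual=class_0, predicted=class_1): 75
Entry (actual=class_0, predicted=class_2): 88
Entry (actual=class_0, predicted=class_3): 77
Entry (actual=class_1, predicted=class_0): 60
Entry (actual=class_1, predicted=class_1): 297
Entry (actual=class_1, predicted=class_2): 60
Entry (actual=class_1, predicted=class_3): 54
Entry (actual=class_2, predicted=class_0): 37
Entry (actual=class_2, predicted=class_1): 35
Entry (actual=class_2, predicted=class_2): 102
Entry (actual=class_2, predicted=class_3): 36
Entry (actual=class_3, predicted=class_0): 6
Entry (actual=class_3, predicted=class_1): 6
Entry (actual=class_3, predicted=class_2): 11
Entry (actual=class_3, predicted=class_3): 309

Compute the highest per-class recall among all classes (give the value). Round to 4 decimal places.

Per-class recall (TP/(TP+FN)):
  class_0: TP=201, FN=75+88+77=240 → 201/441 = 0.45578
  class_1: TP=297, FN=60+60+54=174 → 297/471 = 0.63057
  class_2: TP=102, FN=37+35+36=108 → 102/210 = 0.48571
  class_3: TP=309, FN=6+6+11=23 → 309/332 = 0.93072
Highest is class 'class_3' with recall = 0.9307.

0.9307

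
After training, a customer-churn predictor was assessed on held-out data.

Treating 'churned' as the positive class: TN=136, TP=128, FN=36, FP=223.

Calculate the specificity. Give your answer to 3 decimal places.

Specificity = TN/(TN+FP) = 136/(136+223) = 0.379

0.379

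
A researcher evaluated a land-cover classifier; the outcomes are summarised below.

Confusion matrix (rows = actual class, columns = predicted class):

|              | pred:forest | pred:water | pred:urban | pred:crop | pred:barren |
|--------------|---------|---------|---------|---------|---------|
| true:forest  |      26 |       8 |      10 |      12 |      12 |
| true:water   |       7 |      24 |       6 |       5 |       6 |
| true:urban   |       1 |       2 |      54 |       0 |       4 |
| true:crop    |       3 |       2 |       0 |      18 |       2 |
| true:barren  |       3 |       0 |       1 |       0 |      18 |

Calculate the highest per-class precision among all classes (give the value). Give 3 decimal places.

0.761

Per-class precision (TP/(TP+FP)):
  forest: TP=26, FP=7+1+3+3=14 → 26/40 = 0.6500
  water: TP=24, FP=8+2+2+0=12 → 24/36 = 0.6667
  urban: TP=54, FP=10+6+0+1=17 → 54/71 = 0.7606
  crop: TP=18, FP=12+5+0+0=17 → 18/35 = 0.5143
  barren: TP=18, FP=12+6+4+2=24 → 18/42 = 0.4286
Highest is class 'urban' with precision = 0.761.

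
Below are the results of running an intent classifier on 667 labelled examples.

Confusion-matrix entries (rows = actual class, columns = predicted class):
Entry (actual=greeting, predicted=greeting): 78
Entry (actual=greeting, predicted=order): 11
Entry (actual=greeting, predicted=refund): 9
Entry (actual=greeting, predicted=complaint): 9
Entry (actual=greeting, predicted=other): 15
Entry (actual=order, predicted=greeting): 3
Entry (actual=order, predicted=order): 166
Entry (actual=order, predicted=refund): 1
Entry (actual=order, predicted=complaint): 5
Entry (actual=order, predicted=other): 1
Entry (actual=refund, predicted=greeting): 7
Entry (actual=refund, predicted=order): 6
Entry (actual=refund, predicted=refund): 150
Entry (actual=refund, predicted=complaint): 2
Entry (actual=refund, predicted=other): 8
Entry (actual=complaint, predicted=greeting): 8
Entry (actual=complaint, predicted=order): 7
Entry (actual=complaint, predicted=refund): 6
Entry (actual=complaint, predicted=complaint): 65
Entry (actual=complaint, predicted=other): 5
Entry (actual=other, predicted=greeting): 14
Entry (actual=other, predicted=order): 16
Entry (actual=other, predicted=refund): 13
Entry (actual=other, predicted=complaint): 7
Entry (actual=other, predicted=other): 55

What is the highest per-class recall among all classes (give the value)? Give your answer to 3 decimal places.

0.943

Per-class recall (TP/(TP+FN)):
  greeting: TP=78, FN=11+9+9+15=44 → 78/122 = 0.6393
  order: TP=166, FN=3+1+5+1=10 → 166/176 = 0.9432
  refund: TP=150, FN=7+6+2+8=23 → 150/173 = 0.8671
  complaint: TP=65, FN=8+7+6+5=26 → 65/91 = 0.7143
  other: TP=55, FN=14+16+13+7=50 → 55/105 = 0.5238
Highest is class 'order' with recall = 0.943.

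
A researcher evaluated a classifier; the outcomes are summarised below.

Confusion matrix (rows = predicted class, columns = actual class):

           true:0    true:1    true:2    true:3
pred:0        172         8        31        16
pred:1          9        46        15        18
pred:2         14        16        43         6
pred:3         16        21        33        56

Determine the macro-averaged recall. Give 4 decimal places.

0.5641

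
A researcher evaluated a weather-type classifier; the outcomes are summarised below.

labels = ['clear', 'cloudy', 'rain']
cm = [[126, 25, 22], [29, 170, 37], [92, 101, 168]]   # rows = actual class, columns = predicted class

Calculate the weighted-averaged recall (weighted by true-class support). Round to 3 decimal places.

0.603

Per-class recall (TP/(TP+FN)):
  clear: TP=126, FN=25+22=47 → 126/173 = 0.7283
  cloudy: TP=170, FN=29+37=66 → 170/236 = 0.7203
  rain: TP=168, FN=92+101=193 → 168/361 = 0.4654
Weighted-recall = Σ (supportᵢ/N)·recallᵢ with N=770: (173/770)·0.7283 + (236/770)·0.7203 + (361/770)·0.4654 = 0.603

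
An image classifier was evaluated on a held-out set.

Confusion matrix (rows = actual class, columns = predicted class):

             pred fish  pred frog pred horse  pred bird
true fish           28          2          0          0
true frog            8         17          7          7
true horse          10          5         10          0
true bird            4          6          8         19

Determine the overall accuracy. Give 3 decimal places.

Accuracy = trace / total = (28+17+10+19=74) / 131 = 74/131 = 0.565

0.565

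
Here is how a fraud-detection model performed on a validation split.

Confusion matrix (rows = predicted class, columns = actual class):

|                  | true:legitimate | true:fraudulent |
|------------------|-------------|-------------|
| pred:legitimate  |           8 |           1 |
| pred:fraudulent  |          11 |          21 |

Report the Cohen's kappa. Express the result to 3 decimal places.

0.390

Observed agreement pₒ = trace/N = 29/41 = 0.7073
Expected agreement pₑ = Σ (rowᵢ·colᵢ)/N² = (19·9 + 22·32)/41² = 0.5205
κ = (pₒ − pₑ)/(1 − pₑ) = (0.7073 − 0.5205)/(1 − 0.5205) = 0.390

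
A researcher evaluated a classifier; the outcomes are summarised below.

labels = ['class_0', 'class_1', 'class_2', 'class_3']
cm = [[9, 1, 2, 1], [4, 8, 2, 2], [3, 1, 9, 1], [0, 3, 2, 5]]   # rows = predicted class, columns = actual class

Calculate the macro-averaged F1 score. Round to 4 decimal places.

Per-class F1 score (2·TP/(2·TP+FP+FN)):
  class_0: TP=9, FP=1+2+1=4, FN=4+3+0=7 → 18/29 = 0.62069
  class_1: TP=8, FP=4+2+2=8, FN=1+1+3=5 → 16/29 = 0.55172
  class_2: TP=9, FP=3+1+1=5, FN=2+2+2=6 → 18/29 = 0.62069
  class_3: TP=5, FP=0+3+2=5, FN=1+2+1=4 → 10/19 = 0.52632
Macro-F1 score = mean = (0.62069 + 0.55172 + 0.62069 + 0.52632) / 4 = 0.5799

0.5799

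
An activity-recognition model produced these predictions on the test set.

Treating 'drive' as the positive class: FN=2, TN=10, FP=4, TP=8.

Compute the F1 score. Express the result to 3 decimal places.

0.727

Precision = TP/(TP+FP) = 8/12 = 0.6667
Recall = TP/(TP+FN) = 8/10 = 0.8000
F1 = 2·TP/(2·TP+FP+FN) = 16/22 = 0.727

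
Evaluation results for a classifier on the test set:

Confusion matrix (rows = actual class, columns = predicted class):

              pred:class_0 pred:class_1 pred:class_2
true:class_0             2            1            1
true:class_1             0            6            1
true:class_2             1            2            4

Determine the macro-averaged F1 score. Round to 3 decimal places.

0.646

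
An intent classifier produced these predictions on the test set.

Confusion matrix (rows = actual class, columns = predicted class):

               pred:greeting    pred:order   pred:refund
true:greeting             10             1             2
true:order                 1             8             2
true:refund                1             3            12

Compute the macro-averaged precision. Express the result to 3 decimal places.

0.750

Per-class precision (TP/(TP+FP)):
  greeting: TP=10, FP=1+1=2 → 10/12 = 0.8333
  order: TP=8, FP=1+3=4 → 8/12 = 0.6667
  refund: TP=12, FP=2+2=4 → 12/16 = 0.7500
Macro-precision = mean = (0.8333 + 0.6667 + 0.7500) / 3 = 0.750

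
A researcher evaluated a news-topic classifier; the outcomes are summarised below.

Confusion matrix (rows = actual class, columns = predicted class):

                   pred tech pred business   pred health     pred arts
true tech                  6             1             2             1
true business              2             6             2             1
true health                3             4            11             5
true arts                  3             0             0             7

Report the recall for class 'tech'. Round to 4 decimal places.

Treat 'tech' as positive and all other classes as negative.
recall = TP/(TP+FN).
tech: TP=6, FN=1+2+1=4 → 6/10 = 0.60000

0.6000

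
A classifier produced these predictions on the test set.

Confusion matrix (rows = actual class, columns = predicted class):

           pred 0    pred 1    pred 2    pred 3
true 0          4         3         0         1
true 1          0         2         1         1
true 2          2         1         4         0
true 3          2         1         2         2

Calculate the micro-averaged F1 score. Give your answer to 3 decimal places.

Micro-averaging pools counts across classes: ΣTP=12, ΣFP=14, ΣFN=14.
Micro-F1 score = 2·TP/(2·TP+FP+FN) on pooled counts = 0.462 (equals overall accuracy in single-label multiclass).

0.462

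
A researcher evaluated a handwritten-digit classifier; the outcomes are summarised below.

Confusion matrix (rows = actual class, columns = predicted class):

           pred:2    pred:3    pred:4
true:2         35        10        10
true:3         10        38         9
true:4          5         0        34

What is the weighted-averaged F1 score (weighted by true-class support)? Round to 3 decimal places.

0.707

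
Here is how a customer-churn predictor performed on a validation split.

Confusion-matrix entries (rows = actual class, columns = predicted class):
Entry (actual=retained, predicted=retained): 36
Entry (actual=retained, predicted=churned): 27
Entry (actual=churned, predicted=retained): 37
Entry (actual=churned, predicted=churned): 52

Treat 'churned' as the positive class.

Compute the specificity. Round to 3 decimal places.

Specificity = TN/(TN+FP) = 36/(36+27) = 0.571

0.571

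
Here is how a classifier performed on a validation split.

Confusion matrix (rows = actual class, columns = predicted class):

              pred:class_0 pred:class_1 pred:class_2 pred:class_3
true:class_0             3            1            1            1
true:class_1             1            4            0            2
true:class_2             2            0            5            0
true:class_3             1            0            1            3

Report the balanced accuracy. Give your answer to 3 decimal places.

0.596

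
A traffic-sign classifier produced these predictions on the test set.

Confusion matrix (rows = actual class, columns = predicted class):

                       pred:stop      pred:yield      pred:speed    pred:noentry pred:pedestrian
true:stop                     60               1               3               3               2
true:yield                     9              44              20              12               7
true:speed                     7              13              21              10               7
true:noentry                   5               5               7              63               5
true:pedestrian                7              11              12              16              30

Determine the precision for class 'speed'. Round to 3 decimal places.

0.333

precision = TP/(TP+FP).
speed: TP=21, FP=3+20+7+12=42 → 21/63 = 0.3333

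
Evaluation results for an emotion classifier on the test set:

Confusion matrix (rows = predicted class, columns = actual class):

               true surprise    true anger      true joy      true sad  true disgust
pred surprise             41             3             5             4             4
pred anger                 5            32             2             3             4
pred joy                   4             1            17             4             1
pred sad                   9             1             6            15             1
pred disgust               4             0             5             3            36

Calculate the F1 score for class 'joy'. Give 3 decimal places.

Take TP from the diagonal, FP from the rest of the 'joy' prediction marginal, FN from the rest of the 'joy' actual marginal.
F1 score = 2·TP/(2·TP+FP+FN).
joy: TP=17, FP=4+1+4+1=10, FN=5+2+6+5=18 → 34/62 = 0.5484

0.548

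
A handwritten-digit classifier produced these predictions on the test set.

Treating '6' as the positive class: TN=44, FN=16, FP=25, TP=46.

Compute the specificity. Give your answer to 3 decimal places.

Specificity = TN/(TN+FP) = 44/(44+25) = 0.638

0.638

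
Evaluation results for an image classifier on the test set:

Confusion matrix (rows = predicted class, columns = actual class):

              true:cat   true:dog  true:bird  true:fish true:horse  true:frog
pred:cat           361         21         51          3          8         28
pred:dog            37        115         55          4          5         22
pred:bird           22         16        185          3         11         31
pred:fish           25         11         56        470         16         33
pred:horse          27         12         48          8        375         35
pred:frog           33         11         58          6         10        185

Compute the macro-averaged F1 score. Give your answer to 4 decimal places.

0.6721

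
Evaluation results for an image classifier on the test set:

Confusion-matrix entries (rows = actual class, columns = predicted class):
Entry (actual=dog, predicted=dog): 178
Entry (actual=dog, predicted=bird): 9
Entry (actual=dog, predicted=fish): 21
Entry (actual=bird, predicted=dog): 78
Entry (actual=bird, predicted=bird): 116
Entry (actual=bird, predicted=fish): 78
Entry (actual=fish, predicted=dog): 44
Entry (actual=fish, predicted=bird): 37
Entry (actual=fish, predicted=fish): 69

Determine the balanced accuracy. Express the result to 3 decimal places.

0.581

Balanced accuracy = mean of per-class recall.
  dog: recall = 178/208 = 0.8558
  bird: recall = 116/272 = 0.4265
  fish: recall = 69/150 = 0.4600
Mean = (0.8558 + 0.4265 + 0.4600) / 3 = 0.581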